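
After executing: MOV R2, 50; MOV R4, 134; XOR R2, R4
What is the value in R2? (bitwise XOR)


Register state trace:
  MOV R2, 50  → R2 = 50 (0b00110010)
  MOV R4, 134  → R4 = 134 (0b10000110)
  XOR R2, R4  → R2 = 50 XOR 134 = 180 (0b10110100)
Final: R2 = 180

180


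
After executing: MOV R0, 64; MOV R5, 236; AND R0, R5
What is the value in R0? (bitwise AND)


Register state trace:
  MOV R0, 64  → R0 = 64 (0b01000000)
  MOV R5, 236  → R5 = 236 (0b11101100)
  AND R0, R5  → R0 = 64 AND 236 = 64 (0b01000000)
Final: R0 = 64

64


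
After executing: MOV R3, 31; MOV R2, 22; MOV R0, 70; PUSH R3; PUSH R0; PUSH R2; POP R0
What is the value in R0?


Stack trace (top is rightmost):
  MOV R3, 31  → R3 = 31
  MOV R2, 22  → R2 = 22
  MOV R0, 70  → R0 = 70
  PUSH R3  → stack: [31]
  PUSH R0  → stack: [31, 70]
  PUSH R2  → stack: [31, 70, 22]
  POP R0  → R0 = 22, stack: [31, 70]
Final: R0 = 22

22


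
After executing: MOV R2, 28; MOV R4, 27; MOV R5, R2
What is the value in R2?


Register state trace:
  MOV R2, 28  → R2 = 28
  MOV R4, 27  → R4 = 27
  MOV R5, R2  → R5 = 28
Final: R2 = 28

28


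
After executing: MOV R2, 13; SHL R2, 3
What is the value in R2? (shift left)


Register state trace:
  MOV R2, 13  → R2 = 13
  SHL R2, 3  → R2 = 13 << 3 = 13 * 2^3 = 104
Final: R2 = 104

104


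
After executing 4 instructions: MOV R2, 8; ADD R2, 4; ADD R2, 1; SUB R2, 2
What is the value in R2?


Register state trace:
  MOV R2, 8  → R2 = 8
  ADD R2, 4  → R2 = 8 + 4 = 12
  ADD R2, 1  → R2 = 12 + 1 = 13
  SUB R2, 2  → R2 = 13 - 2 = 11
Final: R2 = 11

11


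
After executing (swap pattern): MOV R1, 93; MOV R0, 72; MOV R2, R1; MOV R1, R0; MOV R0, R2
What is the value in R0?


Register state trace (swap pattern):
  MOV R1, 93  → R1 = 93
  MOV R0, 72  → R0 = 72
  MOV R2, R1  → R2 = 93  (save R1)
  MOV R1, R0  → R1 = 72  (R1 gets R0's value)
  MOV R0, R2  → R0 = 93  (R0 gets saved value)
Final: R0 = 93

93


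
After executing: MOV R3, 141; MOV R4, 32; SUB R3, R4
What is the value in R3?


Register state trace:
  MOV R3, 141  → R3 = 141
  MOV R4, 32  → R4 = 32
  SUB R3, R4  → R3 = 141 - 32 = 109
Final: R3 = 109

109


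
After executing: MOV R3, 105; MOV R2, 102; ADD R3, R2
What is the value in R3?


Register state trace:
  MOV R3, 105  → R3 = 105
  MOV R2, 102  → R2 = 102
  ADD R3, R2  → R3 = 105 + 102 = 207
Final: R3 = 207

207


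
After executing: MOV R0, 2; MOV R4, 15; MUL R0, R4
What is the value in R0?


Register state trace:
  MOV R0, 2  → R0 = 2
  MOV R4, 15  → R4 = 15
  MUL R0, R4  → R0 = 2 * 15 = 30
Final: R0 = 30

30


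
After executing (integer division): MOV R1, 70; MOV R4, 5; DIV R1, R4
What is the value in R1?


Register state trace:
  MOV R1, 70  → R1 = 70
  MOV R4, 5  → R4 = 5
  DIV R1, R4  → R1 = 70 // 5 = 14
Final: R1 = 14

14


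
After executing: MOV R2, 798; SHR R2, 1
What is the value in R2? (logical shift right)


Register state trace:
  MOV R2, 798  → R2 = 798
  SHR R2, 1  → R2 = 798 >> 1 = 798 // 2^1 = 399
Final: R2 = 399

399


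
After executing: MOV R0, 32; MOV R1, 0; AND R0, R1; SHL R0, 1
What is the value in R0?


Register state trace:
  MOV R0, 32  → R0 = 32 (0b00100000)
  MOV R1, 0  → R1 = 0 (0b00000000)
  AND R0, R1  → R0 = 32 AND 0 = 0 (0b00000000)
  SHL R0, 1  → R0 = 0 << 1 = 0
Final: R0 = 0

0


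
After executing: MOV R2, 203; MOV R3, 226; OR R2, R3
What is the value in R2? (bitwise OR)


Register state trace:
  MOV R2, 203  → R2 = 203 (0b11001011)
  MOV R3, 226  → R3 = 226 (0b11100010)
  OR R2, R3   → R2 = 203 OR 226 = 235 (0b11101011)
Final: R2 = 235

235


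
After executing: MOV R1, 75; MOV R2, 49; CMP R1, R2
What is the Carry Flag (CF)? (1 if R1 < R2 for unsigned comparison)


Register state trace:
  MOV R1, 75  → R1 = 75
  MOV R2, 49  → R2 = 49
  CMP R1, R2  → unsigned 75 - 49: no borrow
  75 >= 49, so CF = 0
CF = 0

0


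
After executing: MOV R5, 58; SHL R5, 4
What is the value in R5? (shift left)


Register state trace:
  MOV R5, 58  → R5 = 58
  SHL R5, 4  → R5 = 58 << 4 = 58 * 2^4 = 928
Final: R5 = 928

928


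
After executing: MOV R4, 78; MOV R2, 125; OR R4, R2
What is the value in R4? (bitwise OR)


Register state trace:
  MOV R4, 78  → R4 = 78 (0b01001110)
  MOV R2, 125  → R2 = 125 (0b01111101)
  OR R4, R2   → R4 = 78 OR 125 = 127 (0b01111111)
Final: R4 = 127

127


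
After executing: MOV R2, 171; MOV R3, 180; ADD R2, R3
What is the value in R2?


Register state trace:
  MOV R2, 171  → R2 = 171
  MOV R3, 180  → R3 = 180
  ADD R2, R3  → R2 = 171 + 180 = 351
Final: R2 = 351

351


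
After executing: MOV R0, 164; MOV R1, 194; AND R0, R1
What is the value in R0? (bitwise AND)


Register state trace:
  MOV R0, 164  → R0 = 164 (0b10100100)
  MOV R1, 194  → R1 = 194 (0b11000010)
  AND R0, R1  → R0 = 164 AND 194 = 128 (0b10000000)
Final: R0 = 128

128


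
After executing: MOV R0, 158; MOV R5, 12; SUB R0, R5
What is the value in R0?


Register state trace:
  MOV R0, 158  → R0 = 158
  MOV R5, 12  → R5 = 12
  SUB R0, R5  → R0 = 158 - 12 = 146
Final: R0 = 146

146


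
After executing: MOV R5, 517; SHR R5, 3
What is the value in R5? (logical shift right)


Register state trace:
  MOV R5, 517  → R5 = 517
  SHR R5, 3  → R5 = 517 >> 3 = 517 // 2^3 = 64
Final: R5 = 64

64


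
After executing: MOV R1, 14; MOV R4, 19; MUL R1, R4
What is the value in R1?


Register state trace:
  MOV R1, 14  → R1 = 14
  MOV R4, 19  → R4 = 19
  MUL R1, R4  → R1 = 14 * 19 = 266
Final: R1 = 266

266


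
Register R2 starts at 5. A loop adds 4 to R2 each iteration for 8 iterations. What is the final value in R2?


Starting value: R2 = 5
  Iter 1: R2 = 5 + 4 = 9
  Iter 2: R2 = 9 + 4 = 13
  Iter 3: R2 = 13 + 4 = 17
  Iter 4: R2 = 17 + 4 = 21
  Iter 5: R2 = 21 + 4 = 25
  Iter 6: R2 = 25 + 4 = 29
  Iter 7: R2 = 29 + 4 = 33
  Iter 8: R2 = 33 + 4 = 37
Final: R2 = 37

37


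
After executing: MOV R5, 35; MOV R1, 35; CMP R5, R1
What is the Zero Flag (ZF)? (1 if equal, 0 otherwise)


Register state trace:
  MOV R5, 35  → R5 = 35
  MOV R1, 35  → R1 = 35
  CMP R5, R1  → computes 35 - 35 = 0
  Result is zero, so values are equal
ZF = 1

1


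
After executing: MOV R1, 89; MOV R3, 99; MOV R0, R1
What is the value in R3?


Register state trace:
  MOV R1, 89  → R1 = 89
  MOV R3, 99  → R3 = 99
  MOV R0, R1  → R0 = 89
Final: R3 = 99

99


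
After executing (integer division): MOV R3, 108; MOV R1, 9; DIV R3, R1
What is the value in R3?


Register state trace:
  MOV R3, 108  → R3 = 108
  MOV R1, 9  → R1 = 9
  DIV R3, R1  → R3 = 108 // 9 = 12
Final: R3 = 12

12


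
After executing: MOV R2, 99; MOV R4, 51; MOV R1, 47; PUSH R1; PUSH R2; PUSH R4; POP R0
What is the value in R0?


Stack trace (top is rightmost):
  MOV R2, 99  → R2 = 99
  MOV R4, 51  → R4 = 51
  MOV R1, 47  → R1 = 47
  PUSH R1  → stack: [47]
  PUSH R2  → stack: [47, 99]
  PUSH R4  → stack: [47, 99, 51]
  POP R0  → R0 = 51, stack: [47, 99]
Final: R0 = 51

51


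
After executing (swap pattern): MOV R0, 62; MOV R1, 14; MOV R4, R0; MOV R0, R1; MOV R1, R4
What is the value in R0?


Register state trace (swap pattern):
  MOV R0, 62  → R0 = 62
  MOV R1, 14  → R1 = 14
  MOV R4, R0  → R4 = 62  (save R0)
  MOV R0, R1  → R0 = 14  (R0 gets R1's value)
  MOV R1, R4  → R1 = 62  (R1 gets saved value)
Final: R0 = 14

14


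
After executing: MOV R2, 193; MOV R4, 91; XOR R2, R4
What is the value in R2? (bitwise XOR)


Register state trace:
  MOV R2, 193  → R2 = 193 (0b11000001)
  MOV R4, 91  → R4 = 91 (0b01011011)
  XOR R2, R4  → R2 = 193 XOR 91 = 154 (0b10011010)
Final: R2 = 154

154


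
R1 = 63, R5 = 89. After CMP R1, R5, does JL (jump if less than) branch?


Trace:
  R1 = 63, R5 = 89
  CMP R1, R5  → compares 63 vs 89
  JL checks: is 63 less than 89?
  63 < 89, so condition is true
Branch taken: Yes

Yes


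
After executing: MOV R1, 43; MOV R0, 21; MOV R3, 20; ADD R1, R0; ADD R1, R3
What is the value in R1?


Register state trace:
  MOV R1, 43  → R1 = 43
  MOV R0, 21  → R0 = 21
  MOV R3, 20  → R3 = 20
  ADD R1, R0  → R1 = 43 + 21 = 64
  ADD R1, R3  → R1 = 64 + 20 = 84
Final: R1 = 84

84


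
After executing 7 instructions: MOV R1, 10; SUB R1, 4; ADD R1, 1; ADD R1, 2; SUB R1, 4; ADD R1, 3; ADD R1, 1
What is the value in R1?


Register state trace:
  MOV R1, 10  → R1 = 10
  SUB R1, 4  → R1 = 10 - 4 = 6
  ADD R1, 1  → R1 = 6 + 1 = 7
  ADD R1, 2  → R1 = 7 + 2 = 9
  SUB R1, 4  → R1 = 9 - 4 = 5
  ADD R1, 3  → R1 = 5 + 3 = 8
  ADD R1, 1  → R1 = 8 + 1 = 9
Final: R1 = 9

9


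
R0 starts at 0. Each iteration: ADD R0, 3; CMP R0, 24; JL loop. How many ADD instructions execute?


Loop trace (R0 starts at 0, target 24, step 3):
  ADD #1: R0 = 0 + 3 = 3  → 3 < 24, loop
  ADD #2: R0 = 3 + 3 = 6  → 6 < 24, loop
  ADD #3: R0 = 6 + 3 = 9  → 9 < 24, loop
  ADD #4: R0 = 9 + 3 = 12  → 12 < 24, loop
  ADD #5: R0 = 12 + 3 = 15  → 15 < 24, loop
  ADD #6: R0 = 15 + 3 = 18  → 18 < 24, loop
  ADD #7: R0 = 18 + 3 = 21  → 21 < 24, loop
  ADD #8: R0 = 21 + 3 = 24  → 24 >= 24, exit
Total ADD instructions: 8

8


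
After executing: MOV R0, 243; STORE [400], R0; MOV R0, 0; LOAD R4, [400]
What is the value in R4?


Register and memory trace:
  MOV R0, 243  → R0 = 243
  STORE [400], R0  → mem[400] = 243
  MOV R0, 0  → R0 = 0
  LOAD R4, [400]  → R4 = mem[400] = 243
Final: R4 = 243

243


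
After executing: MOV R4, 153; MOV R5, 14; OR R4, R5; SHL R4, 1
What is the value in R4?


Register state trace:
  MOV R4, 153  → R4 = 153 (0b10011001)
  MOV R5, 14  → R5 = 14 (0b00001110)
  OR R4, R5  → R4 = 153 OR 14 = 159 (0b10011111)
  SHL R4, 1  → R4 = 159 << 1 = 318
Final: R4 = 318

318


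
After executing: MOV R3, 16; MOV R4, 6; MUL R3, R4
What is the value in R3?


Register state trace:
  MOV R3, 16  → R3 = 16
  MOV R4, 6  → R4 = 6
  MUL R3, R4  → R3 = 16 * 6 = 96
Final: R3 = 96

96


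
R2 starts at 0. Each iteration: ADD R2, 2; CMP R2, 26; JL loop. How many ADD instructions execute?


Loop trace (R2 starts at 0, target 26, step 2):
  ADD #1: R2 = 0 + 2 = 2  → 2 < 26, loop
  ADD #2: R2 = 2 + 2 = 4  → 4 < 26, loop
  ADD #3: R2 = 4 + 2 = 6  → 6 < 26, loop
  ADD #4: R2 = 6 + 2 = 8  → 8 < 26, loop
  ADD #5: R2 = 8 + 2 = 10  → 10 < 26, loop
  ADD #6: R2 = 10 + 2 = 12  → 12 < 26, loop
  ADD #7: R2 = 12 + 2 = 14  → 14 < 26, loop
  ADD #8: R2 = 14 + 2 = 16  → 16 < 26, loop
  ADD #9: R2 = 16 + 2 = 18  → 18 < 26, loop
  ADD #10: R2 = 18 + 2 = 20  → 20 < 26, loop
  ADD #11: R2 = 20 + 2 = 22  → 22 < 26, loop
  ADD #12: R2 = 22 + 2 = 24  → 24 < 26, loop
  ADD #13: R2 = 24 + 2 = 26  → 26 >= 26, exit
Total ADD instructions: 13

13


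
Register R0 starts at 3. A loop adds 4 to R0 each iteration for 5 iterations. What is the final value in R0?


Starting value: R0 = 3
  Iter 1: R0 = 3 + 4 = 7
  Iter 2: R0 = 7 + 4 = 11
  Iter 3: R0 = 11 + 4 = 15
  Iter 4: R0 = 15 + 4 = 19
  Iter 5: R0 = 19 + 4 = 23
Final: R0 = 23

23


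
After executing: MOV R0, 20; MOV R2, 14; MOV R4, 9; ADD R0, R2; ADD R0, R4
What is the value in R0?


Register state trace:
  MOV R0, 20  → R0 = 20
  MOV R2, 14  → R2 = 14
  MOV R4, 9  → R4 = 9
  ADD R0, R2  → R0 = 20 + 14 = 34
  ADD R0, R4  → R0 = 34 + 9 = 43
Final: R0 = 43

43


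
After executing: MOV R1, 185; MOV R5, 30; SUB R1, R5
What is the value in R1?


Register state trace:
  MOV R1, 185  → R1 = 185
  MOV R5, 30  → R5 = 30
  SUB R1, R5  → R1 = 185 - 30 = 155
Final: R1 = 155

155


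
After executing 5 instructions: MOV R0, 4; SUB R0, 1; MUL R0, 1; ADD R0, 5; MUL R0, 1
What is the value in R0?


Register state trace:
  MOV R0, 4  → R0 = 4
  SUB R0, 1  → R0 = 4 - 1 = 3
  MUL R0, 1  → R0 = 3 * 1 = 3
  ADD R0, 5  → R0 = 3 + 5 = 8
  MUL R0, 1  → R0 = 8 * 1 = 8
Final: R0 = 8

8


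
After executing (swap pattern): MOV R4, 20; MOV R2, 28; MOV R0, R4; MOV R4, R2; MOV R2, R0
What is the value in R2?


Register state trace (swap pattern):
  MOV R4, 20  → R4 = 20
  MOV R2, 28  → R2 = 28
  MOV R0, R4  → R0 = 20  (save R4)
  MOV R4, R2  → R4 = 28  (R4 gets R2's value)
  MOV R2, R0  → R2 = 20  (R2 gets saved value)
Final: R2 = 20

20


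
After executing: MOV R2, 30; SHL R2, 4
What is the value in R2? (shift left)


Register state trace:
  MOV R2, 30  → R2 = 30
  SHL R2, 4  → R2 = 30 << 4 = 30 * 2^4 = 480
Final: R2 = 480

480


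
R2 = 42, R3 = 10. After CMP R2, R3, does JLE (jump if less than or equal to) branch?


Trace:
  R2 = 42, R3 = 10
  CMP R2, R3  → compares 42 vs 10
  JLE checks: is 42 less than or equal to 10?
  42 > 10, so condition is false
Branch taken: No

No


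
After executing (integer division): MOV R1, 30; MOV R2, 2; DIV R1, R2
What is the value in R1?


Register state trace:
  MOV R1, 30  → R1 = 30
  MOV R2, 2  → R2 = 2
  DIV R1, R2  → R1 = 30 // 2 = 15
Final: R1 = 15

15


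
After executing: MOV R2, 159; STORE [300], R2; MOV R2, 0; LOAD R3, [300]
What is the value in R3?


Register and memory trace:
  MOV R2, 159  → R2 = 159
  STORE [300], R2  → mem[300] = 159
  MOV R2, 0  → R2 = 0
  LOAD R3, [300]  → R3 = mem[300] = 159
Final: R3 = 159

159


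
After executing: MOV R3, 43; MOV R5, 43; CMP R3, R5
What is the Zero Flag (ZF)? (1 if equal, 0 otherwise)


Register state trace:
  MOV R3, 43  → R3 = 43
  MOV R5, 43  → R5 = 43
  CMP R3, R5  → computes 43 - 43 = 0
  Result is zero, so values are equal
ZF = 1

1


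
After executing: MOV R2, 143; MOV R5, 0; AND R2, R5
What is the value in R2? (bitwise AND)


Register state trace:
  MOV R2, 143  → R2 = 143 (0b10001111)
  MOV R5, 0  → R5 = 0 (0b00000000)
  AND R2, R5  → R2 = 143 AND 0 = 0 (0b00000000)
Final: R2 = 0

0


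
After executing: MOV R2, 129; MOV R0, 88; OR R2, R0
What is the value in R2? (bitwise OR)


Register state trace:
  MOV R2, 129  → R2 = 129 (0b10000001)
  MOV R0, 88  → R0 = 88 (0b01011000)
  OR R2, R0   → R2 = 129 OR 88 = 217 (0b11011001)
Final: R2 = 217

217


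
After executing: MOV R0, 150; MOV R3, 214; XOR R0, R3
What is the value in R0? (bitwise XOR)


Register state trace:
  MOV R0, 150  → R0 = 150 (0b10010110)
  MOV R3, 214  → R3 = 214 (0b11010110)
  XOR R0, R3  → R0 = 150 XOR 214 = 64 (0b01000000)
Final: R0 = 64

64


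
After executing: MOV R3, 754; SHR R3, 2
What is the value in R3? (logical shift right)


Register state trace:
  MOV R3, 754  → R3 = 754
  SHR R3, 2  → R3 = 754 >> 2 = 754 // 2^2 = 188
Final: R3 = 188

188


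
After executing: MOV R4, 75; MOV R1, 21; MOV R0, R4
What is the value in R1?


Register state trace:
  MOV R4, 75  → R4 = 75
  MOV R1, 21  → R1 = 21
  MOV R0, R4  → R0 = 75
Final: R1 = 21

21


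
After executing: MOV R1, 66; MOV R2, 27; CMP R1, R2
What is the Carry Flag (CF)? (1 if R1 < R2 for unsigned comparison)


Register state trace:
  MOV R1, 66  → R1 = 66
  MOV R2, 27  → R2 = 27
  CMP R1, R2  → unsigned 66 - 27: no borrow
  66 >= 27, so CF = 0
CF = 0

0


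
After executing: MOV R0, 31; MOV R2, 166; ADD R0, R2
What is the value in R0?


Register state trace:
  MOV R0, 31  → R0 = 31
  MOV R2, 166  → R2 = 166
  ADD R0, R2  → R0 = 31 + 166 = 197
Final: R0 = 197

197


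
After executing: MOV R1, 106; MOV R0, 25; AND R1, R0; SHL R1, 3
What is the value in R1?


Register state trace:
  MOV R1, 106  → R1 = 106 (0b01101010)
  MOV R0, 25  → R0 = 25 (0b00011001)
  AND R1, R0  → R1 = 106 AND 25 = 8 (0b00001000)
  SHL R1, 3  → R1 = 8 << 3 = 64
Final: R1 = 64

64


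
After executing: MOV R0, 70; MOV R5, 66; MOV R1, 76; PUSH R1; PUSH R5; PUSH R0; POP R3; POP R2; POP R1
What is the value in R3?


Stack trace (top is rightmost):
  MOV R0, 70  → R0 = 70
  MOV R5, 66  → R5 = 66
  MOV R1, 76  → R1 = 76
  PUSH R1  → stack: [76]
  PUSH R5  → stack: [76, 66]
  PUSH R0  → stack: [76, 66, 70]
  POP R3  → R3 = 70, stack: [76, 66]
  POP R2  → R2 = 66, stack: [76]
  POP R1  → R1 = 76, stack: []
Final: R3 = 70

70


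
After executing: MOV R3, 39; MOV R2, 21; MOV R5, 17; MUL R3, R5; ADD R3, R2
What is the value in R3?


Register state trace:
  MOV R3, 39  → R3 = 39
  MOV R2, 21  → R2 = 21
  MOV R5, 17  → R5 = 17
  MUL R3, R5  → R3 = 39 * 17 = 663
  ADD R3, R2  → R3 = 663 + 21 = 684
Final: R3 = 684

684


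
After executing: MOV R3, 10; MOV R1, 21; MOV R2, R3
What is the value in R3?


Register state trace:
  MOV R3, 10  → R3 = 10
  MOV R1, 21  → R1 = 21
  MOV R2, R3  → R2 = 10
Final: R3 = 10

10


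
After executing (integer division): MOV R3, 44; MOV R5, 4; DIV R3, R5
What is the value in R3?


Register state trace:
  MOV R3, 44  → R3 = 44
  MOV R5, 4  → R5 = 4
  DIV R3, R5  → R3 = 44 // 4 = 11
Final: R3 = 11

11


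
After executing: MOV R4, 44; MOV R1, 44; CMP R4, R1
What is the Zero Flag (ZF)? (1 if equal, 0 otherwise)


Register state trace:
  MOV R4, 44  → R4 = 44
  MOV R1, 44  → R1 = 44
  CMP R4, R1  → computes 44 - 44 = 0
  Result is zero, so values are equal
ZF = 1

1


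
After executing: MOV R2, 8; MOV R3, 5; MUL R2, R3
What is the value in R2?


Register state trace:
  MOV R2, 8  → R2 = 8
  MOV R3, 5  → R3 = 5
  MUL R2, R3  → R2 = 8 * 5 = 40
Final: R2 = 40

40


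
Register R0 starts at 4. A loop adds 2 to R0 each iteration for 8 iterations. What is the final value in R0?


Starting value: R0 = 4
  Iter 1: R0 = 4 + 2 = 6
  Iter 2: R0 = 6 + 2 = 8
  Iter 3: R0 = 8 + 2 = 10
  Iter 4: R0 = 10 + 2 = 12
  Iter 5: R0 = 12 + 2 = 14
  Iter 6: R0 = 14 + 2 = 16
  Iter 7: R0 = 16 + 2 = 18
  Iter 8: R0 = 18 + 2 = 20
Final: R0 = 20

20


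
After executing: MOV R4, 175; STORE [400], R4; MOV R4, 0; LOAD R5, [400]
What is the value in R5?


Register and memory trace:
  MOV R4, 175  → R4 = 175
  STORE [400], R4  → mem[400] = 175
  MOV R4, 0  → R4 = 0
  LOAD R5, [400]  → R5 = mem[400] = 175
Final: R5 = 175

175


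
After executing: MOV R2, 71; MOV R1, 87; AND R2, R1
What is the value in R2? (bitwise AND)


Register state trace:
  MOV R2, 71  → R2 = 71 (0b01000111)
  MOV R1, 87  → R1 = 87 (0b01010111)
  AND R2, R1  → R2 = 71 AND 87 = 71 (0b01000111)
Final: R2 = 71

71


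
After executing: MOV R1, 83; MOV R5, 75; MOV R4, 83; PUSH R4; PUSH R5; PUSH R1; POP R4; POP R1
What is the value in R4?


Stack trace (top is rightmost):
  MOV R1, 83  → R1 = 83
  MOV R5, 75  → R5 = 75
  MOV R4, 83  → R4 = 83
  PUSH R4  → stack: [83]
  PUSH R5  → stack: [83, 75]
  PUSH R1  → stack: [83, 75, 83]
  POP R4  → R4 = 83, stack: [83, 75]
  POP R1  → R1 = 75, stack: [83]
Final: R4 = 83

83


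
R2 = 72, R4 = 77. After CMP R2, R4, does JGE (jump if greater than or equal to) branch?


Trace:
  R2 = 72, R4 = 77
  CMP R2, R4  → compares 72 vs 77
  JGE checks: is 72 greater than or equal to 77?
  72 < 77, so condition is false
Branch taken: No

No


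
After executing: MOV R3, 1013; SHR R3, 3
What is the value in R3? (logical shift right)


Register state trace:
  MOV R3, 1013  → R3 = 1013
  SHR R3, 3  → R3 = 1013 >> 3 = 1013 // 2^3 = 126
Final: R3 = 126

126


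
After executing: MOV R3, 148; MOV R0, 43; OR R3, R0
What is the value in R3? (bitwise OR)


Register state trace:
  MOV R3, 148  → R3 = 148 (0b10010100)
  MOV R0, 43  → R0 = 43 (0b00101011)
  OR R3, R0   → R3 = 148 OR 43 = 191 (0b10111111)
Final: R3 = 191

191


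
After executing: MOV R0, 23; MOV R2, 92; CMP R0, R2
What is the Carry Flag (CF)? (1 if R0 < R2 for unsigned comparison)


Register state trace:
  MOV R0, 23  → R0 = 23
  MOV R2, 92  → R2 = 92
  CMP R0, R2  → unsigned 23 - 92: borrow occurs
  23 < 92, so CF = 1
CF = 1

1


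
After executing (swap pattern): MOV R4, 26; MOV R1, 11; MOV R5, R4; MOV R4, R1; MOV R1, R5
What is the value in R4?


Register state trace (swap pattern):
  MOV R4, 26  → R4 = 26
  MOV R1, 11  → R1 = 11
  MOV R5, R4  → R5 = 26  (save R4)
  MOV R4, R1  → R4 = 11  (R4 gets R1's value)
  MOV R1, R5  → R1 = 26  (R1 gets saved value)
Final: R4 = 11

11


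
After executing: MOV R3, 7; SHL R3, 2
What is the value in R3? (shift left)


Register state trace:
  MOV R3, 7  → R3 = 7
  SHL R3, 2  → R3 = 7 << 2 = 7 * 2^2 = 28
Final: R3 = 28

28


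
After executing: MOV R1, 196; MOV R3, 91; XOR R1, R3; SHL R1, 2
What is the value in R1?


Register state trace:
  MOV R1, 196  → R1 = 196 (0b11000100)
  MOV R3, 91  → R3 = 91 (0b01011011)
  XOR R1, R3  → R1 = 196 XOR 91 = 159 (0b10011111)
  SHL R1, 2  → R1 = 159 << 2 = 636
Final: R1 = 636

636


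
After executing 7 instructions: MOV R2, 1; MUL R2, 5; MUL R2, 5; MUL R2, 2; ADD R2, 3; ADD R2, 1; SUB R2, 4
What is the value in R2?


Register state trace:
  MOV R2, 1  → R2 = 1
  MUL R2, 5  → R2 = 1 * 5 = 5
  MUL R2, 5  → R2 = 5 * 5 = 25
  MUL R2, 2  → R2 = 25 * 2 = 50
  ADD R2, 3  → R2 = 50 + 3 = 53
  ADD R2, 1  → R2 = 53 + 1 = 54
  SUB R2, 4  → R2 = 54 - 4 = 50
Final: R2 = 50

50


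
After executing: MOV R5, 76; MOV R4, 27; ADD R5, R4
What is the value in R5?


Register state trace:
  MOV R5, 76  → R5 = 76
  MOV R4, 27  → R4 = 27
  ADD R5, R4  → R5 = 76 + 27 = 103
Final: R5 = 103

103


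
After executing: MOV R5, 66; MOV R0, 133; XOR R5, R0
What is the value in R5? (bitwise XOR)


Register state trace:
  MOV R5, 66  → R5 = 66 (0b01000010)
  MOV R0, 133  → R0 = 133 (0b10000101)
  XOR R5, R0  → R5 = 66 XOR 133 = 199 (0b11000111)
Final: R5 = 199

199


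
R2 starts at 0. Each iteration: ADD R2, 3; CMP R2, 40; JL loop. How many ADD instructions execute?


Loop trace (R2 starts at 0, target 40, step 3):
  ADD #1: R2 = 0 + 3 = 3  → 3 < 40, loop
  ADD #2: R2 = 3 + 3 = 6  → 6 < 40, loop
  ADD #3: R2 = 6 + 3 = 9  → 9 < 40, loop
  ADD #4: R2 = 9 + 3 = 12  → 12 < 40, loop
  ADD #5: R2 = 12 + 3 = 15  → 15 < 40, loop
  ADD #6: R2 = 15 + 3 = 18  → 18 < 40, loop
  ADD #7: R2 = 18 + 3 = 21  → 21 < 40, loop
  ADD #8: R2 = 21 + 3 = 24  → 24 < 40, loop
  ADD #9: R2 = 24 + 3 = 27  → 27 < 40, loop
  ADD #10: R2 = 27 + 3 = 30  → 30 < 40, loop
  ADD #11: R2 = 30 + 3 = 33  → 33 < 40, loop
  ADD #12: R2 = 33 + 3 = 36  → 36 < 40, loop
  ADD #13: R2 = 36 + 3 = 39  → 39 < 40, loop
  ADD #14: R2 = 39 + 3 = 42  → 42 >= 40, exit
Total ADD instructions: 14

14


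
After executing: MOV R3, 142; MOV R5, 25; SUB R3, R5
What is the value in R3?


Register state trace:
  MOV R3, 142  → R3 = 142
  MOV R5, 25  → R5 = 25
  SUB R3, R5  → R3 = 142 - 25 = 117
Final: R3 = 117

117


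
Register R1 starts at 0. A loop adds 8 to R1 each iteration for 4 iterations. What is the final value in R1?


Starting value: R1 = 0
  Iter 1: R1 = 0 + 8 = 8
  Iter 2: R1 = 8 + 8 = 16
  Iter 3: R1 = 16 + 8 = 24
  Iter 4: R1 = 24 + 8 = 32
Final: R1 = 32

32


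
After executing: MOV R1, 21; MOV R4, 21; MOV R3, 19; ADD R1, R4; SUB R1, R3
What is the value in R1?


Register state trace:
  MOV R1, 21  → R1 = 21
  MOV R4, 21  → R4 = 21
  MOV R3, 19  → R3 = 19
  ADD R1, R4  → R1 = 21 + 21 = 42
  SUB R1, R3  → R1 = 42 - 19 = 23
Final: R1 = 23

23


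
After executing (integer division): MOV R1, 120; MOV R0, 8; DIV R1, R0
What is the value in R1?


Register state trace:
  MOV R1, 120  → R1 = 120
  MOV R0, 8  → R0 = 8
  DIV R1, R0  → R1 = 120 // 8 = 15
Final: R1 = 15

15


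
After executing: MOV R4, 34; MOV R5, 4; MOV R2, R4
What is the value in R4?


Register state trace:
  MOV R4, 34  → R4 = 34
  MOV R5, 4  → R5 = 4
  MOV R2, R4  → R2 = 34
Final: R4 = 34

34


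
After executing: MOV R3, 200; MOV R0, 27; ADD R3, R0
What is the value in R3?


Register state trace:
  MOV R3, 200  → R3 = 200
  MOV R0, 27  → R0 = 27
  ADD R3, R0  → R3 = 200 + 27 = 227
Final: R3 = 227

227


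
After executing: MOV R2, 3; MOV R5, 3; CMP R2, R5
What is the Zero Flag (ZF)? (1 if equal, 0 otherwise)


Register state trace:
  MOV R2, 3  → R2 = 3
  MOV R5, 3  → R5 = 3
  CMP R2, R5  → computes 3 - 3 = 0
  Result is zero, so values are equal
ZF = 1

1


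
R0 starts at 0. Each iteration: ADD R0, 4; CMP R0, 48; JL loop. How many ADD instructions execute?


Loop trace (R0 starts at 0, target 48, step 4):
  ADD #1: R0 = 0 + 4 = 4  → 4 < 48, loop
  ADD #2: R0 = 4 + 4 = 8  → 8 < 48, loop
  ADD #3: R0 = 8 + 4 = 12  → 12 < 48, loop
  ADD #4: R0 = 12 + 4 = 16  → 16 < 48, loop
  ADD #5: R0 = 16 + 4 = 20  → 20 < 48, loop
  ADD #6: R0 = 20 + 4 = 24  → 24 < 48, loop
  ADD #7: R0 = 24 + 4 = 28  → 28 < 48, loop
  ADD #8: R0 = 28 + 4 = 32  → 32 < 48, loop
  ADD #9: R0 = 32 + 4 = 36  → 36 < 48, loop
  ADD #10: R0 = 36 + 4 = 40  → 40 < 48, loop
  ADD #11: R0 = 40 + 4 = 44  → 44 < 48, loop
  ADD #12: R0 = 44 + 4 = 48  → 48 >= 48, exit
Total ADD instructions: 12

12


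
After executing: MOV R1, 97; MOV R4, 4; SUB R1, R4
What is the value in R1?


Register state trace:
  MOV R1, 97  → R1 = 97
  MOV R4, 4  → R4 = 4
  SUB R1, R4  → R1 = 97 - 4 = 93
Final: R1 = 93

93


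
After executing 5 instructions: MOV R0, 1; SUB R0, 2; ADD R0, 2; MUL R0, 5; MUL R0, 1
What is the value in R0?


Register state trace:
  MOV R0, 1  → R0 = 1
  SUB R0, 2  → R0 = 1 - 2 = -1
  ADD R0, 2  → R0 = -1 + 2 = 1
  MUL R0, 5  → R0 = 1 * 5 = 5
  MUL R0, 1  → R0 = 5 * 1 = 5
Final: R0 = 5

5


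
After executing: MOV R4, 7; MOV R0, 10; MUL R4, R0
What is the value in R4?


Register state trace:
  MOV R4, 7  → R4 = 7
  MOV R0, 10  → R0 = 10
  MUL R4, R0  → R4 = 7 * 10 = 70
Final: R4 = 70

70


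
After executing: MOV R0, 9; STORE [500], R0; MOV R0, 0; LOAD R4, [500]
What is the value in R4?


Register and memory trace:
  MOV R0, 9  → R0 = 9
  STORE [500], R0  → mem[500] = 9
  MOV R0, 0  → R0 = 0
  LOAD R4, [500]  → R4 = mem[500] = 9
Final: R4 = 9

9


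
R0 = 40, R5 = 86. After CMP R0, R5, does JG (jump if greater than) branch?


Trace:
  R0 = 40, R5 = 86
  CMP R0, R5  → compares 40 vs 86
  JG checks: is 40 greater than 86?
  40 < 86, so condition is false
Branch taken: No

No


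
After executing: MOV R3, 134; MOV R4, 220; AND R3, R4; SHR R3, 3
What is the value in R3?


Register state trace:
  MOV R3, 134  → R3 = 134 (0b10000110)
  MOV R4, 220  → R4 = 220 (0b11011100)
  AND R3, R4  → R3 = 134 AND 220 = 132 (0b10000100)
  SHR R3, 3  → R3 = 132 >> 3 = 16
Final: R3 = 16

16


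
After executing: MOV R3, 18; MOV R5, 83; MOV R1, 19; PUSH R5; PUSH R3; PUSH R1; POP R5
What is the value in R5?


Stack trace (top is rightmost):
  MOV R3, 18  → R3 = 18
  MOV R5, 83  → R5 = 83
  MOV R1, 19  → R1 = 19
  PUSH R5  → stack: [83]
  PUSH R3  → stack: [83, 18]
  PUSH R1  → stack: [83, 18, 19]
  POP R5  → R5 = 19, stack: [83, 18]
Final: R5 = 19

19


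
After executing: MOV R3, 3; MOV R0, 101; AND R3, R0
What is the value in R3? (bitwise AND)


Register state trace:
  MOV R3, 3  → R3 = 3 (0b00000011)
  MOV R0, 101  → R0 = 101 (0b01100101)
  AND R3, R0  → R3 = 3 AND 101 = 1 (0b00000001)
Final: R3 = 1

1


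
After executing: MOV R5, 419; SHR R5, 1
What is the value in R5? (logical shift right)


Register state trace:
  MOV R5, 419  → R5 = 419
  SHR R5, 1  → R5 = 419 >> 1 = 419 // 2^1 = 209
Final: R5 = 209

209


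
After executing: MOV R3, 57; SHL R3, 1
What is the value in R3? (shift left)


Register state trace:
  MOV R3, 57  → R3 = 57
  SHL R3, 1  → R3 = 57 << 1 = 57 * 2^1 = 114
Final: R3 = 114

114


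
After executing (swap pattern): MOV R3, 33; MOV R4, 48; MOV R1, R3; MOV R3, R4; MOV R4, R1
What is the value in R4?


Register state trace (swap pattern):
  MOV R3, 33  → R3 = 33
  MOV R4, 48  → R4 = 48
  MOV R1, R3  → R1 = 33  (save R3)
  MOV R3, R4  → R3 = 48  (R3 gets R4's value)
  MOV R4, R1  → R4 = 33  (R4 gets saved value)
Final: R4 = 33

33


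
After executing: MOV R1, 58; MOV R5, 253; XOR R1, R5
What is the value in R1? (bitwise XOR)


Register state trace:
  MOV R1, 58  → R1 = 58 (0b00111010)
  MOV R5, 253  → R5 = 253 (0b11111101)
  XOR R1, R5  → R1 = 58 XOR 253 = 199 (0b11000111)
Final: R1 = 199

199


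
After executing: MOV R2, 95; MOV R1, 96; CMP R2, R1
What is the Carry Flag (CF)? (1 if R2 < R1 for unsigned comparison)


Register state trace:
  MOV R2, 95  → R2 = 95
  MOV R1, 96  → R1 = 96
  CMP R2, R1  → unsigned 95 - 96: borrow occurs
  95 < 96, so CF = 1
CF = 1

1


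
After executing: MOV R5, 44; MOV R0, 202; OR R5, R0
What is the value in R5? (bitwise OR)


Register state trace:
  MOV R5, 44  → R5 = 44 (0b00101100)
  MOV R0, 202  → R0 = 202 (0b11001010)
  OR R5, R0   → R5 = 44 OR 202 = 238 (0b11101110)
Final: R5 = 238

238


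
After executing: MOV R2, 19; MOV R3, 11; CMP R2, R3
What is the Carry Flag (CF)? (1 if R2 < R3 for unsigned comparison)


Register state trace:
  MOV R2, 19  → R2 = 19
  MOV R3, 11  → R3 = 11
  CMP R2, R3  → unsigned 19 - 11: no borrow
  19 >= 11, so CF = 0
CF = 0

0


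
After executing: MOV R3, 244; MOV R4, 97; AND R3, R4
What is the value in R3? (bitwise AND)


Register state trace:
  MOV R3, 244  → R3 = 244 (0b11110100)
  MOV R4, 97  → R4 = 97 (0b01100001)
  AND R3, R4  → R3 = 244 AND 97 = 96 (0b01100000)
Final: R3 = 96

96


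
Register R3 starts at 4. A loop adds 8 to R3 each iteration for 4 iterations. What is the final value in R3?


Starting value: R3 = 4
  Iter 1: R3 = 4 + 8 = 12
  Iter 2: R3 = 12 + 8 = 20
  Iter 3: R3 = 20 + 8 = 28
  Iter 4: R3 = 28 + 8 = 36
Final: R3 = 36

36


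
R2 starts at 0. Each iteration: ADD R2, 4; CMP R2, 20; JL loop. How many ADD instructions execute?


Loop trace (R2 starts at 0, target 20, step 4):
  ADD #1: R2 = 0 + 4 = 4  → 4 < 20, loop
  ADD #2: R2 = 4 + 4 = 8  → 8 < 20, loop
  ADD #3: R2 = 8 + 4 = 12  → 12 < 20, loop
  ADD #4: R2 = 12 + 4 = 16  → 16 < 20, loop
  ADD #5: R2 = 16 + 4 = 20  → 20 >= 20, exit
Total ADD instructions: 5

5


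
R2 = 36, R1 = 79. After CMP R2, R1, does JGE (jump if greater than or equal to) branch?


Trace:
  R2 = 36, R1 = 79
  CMP R2, R1  → compares 36 vs 79
  JGE checks: is 36 greater than or equal to 79?
  36 < 79, so condition is false
Branch taken: No

No


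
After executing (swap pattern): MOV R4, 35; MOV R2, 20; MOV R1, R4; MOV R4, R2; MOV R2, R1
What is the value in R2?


Register state trace (swap pattern):
  MOV R4, 35  → R4 = 35
  MOV R2, 20  → R2 = 20
  MOV R1, R4  → R1 = 35  (save R4)
  MOV R4, R2  → R4 = 20  (R4 gets R2's value)
  MOV R2, R1  → R2 = 35  (R2 gets saved value)
Final: R2 = 35

35


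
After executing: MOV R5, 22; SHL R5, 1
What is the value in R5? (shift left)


Register state trace:
  MOV R5, 22  → R5 = 22
  SHL R5, 1  → R5 = 22 << 1 = 22 * 2^1 = 44
Final: R5 = 44

44


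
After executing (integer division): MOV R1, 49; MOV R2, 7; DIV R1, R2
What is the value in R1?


Register state trace:
  MOV R1, 49  → R1 = 49
  MOV R2, 7  → R2 = 7
  DIV R1, R2  → R1 = 49 // 7 = 7
Final: R1 = 7

7


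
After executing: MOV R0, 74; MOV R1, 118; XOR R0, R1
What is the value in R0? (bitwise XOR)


Register state trace:
  MOV R0, 74  → R0 = 74 (0b01001010)
  MOV R1, 118  → R1 = 118 (0b01110110)
  XOR R0, R1  → R0 = 74 XOR 118 = 60 (0b00111100)
Final: R0 = 60

60


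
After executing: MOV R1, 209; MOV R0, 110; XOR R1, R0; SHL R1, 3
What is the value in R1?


Register state trace:
  MOV R1, 209  → R1 = 209 (0b11010001)
  MOV R0, 110  → R0 = 110 (0b01101110)
  XOR R1, R0  → R1 = 209 XOR 110 = 191 (0b10111111)
  SHL R1, 3  → R1 = 191 << 3 = 1528
Final: R1 = 1528

1528


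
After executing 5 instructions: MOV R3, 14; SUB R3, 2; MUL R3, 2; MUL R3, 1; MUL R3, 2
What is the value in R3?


Register state trace:
  MOV R3, 14  → R3 = 14
  SUB R3, 2  → R3 = 14 - 2 = 12
  MUL R3, 2  → R3 = 12 * 2 = 24
  MUL R3, 1  → R3 = 24 * 1 = 24
  MUL R3, 2  → R3 = 24 * 2 = 48
Final: R3 = 48

48


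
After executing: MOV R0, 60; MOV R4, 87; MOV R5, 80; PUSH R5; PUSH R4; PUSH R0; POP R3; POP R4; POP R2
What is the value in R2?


Stack trace (top is rightmost):
  MOV R0, 60  → R0 = 60
  MOV R4, 87  → R4 = 87
  MOV R5, 80  → R5 = 80
  PUSH R5  → stack: [80]
  PUSH R4  → stack: [80, 87]
  PUSH R0  → stack: [80, 87, 60]
  POP R3  → R3 = 60, stack: [80, 87]
  POP R4  → R4 = 87, stack: [80]
  POP R2  → R2 = 80, stack: []
Final: R2 = 80

80


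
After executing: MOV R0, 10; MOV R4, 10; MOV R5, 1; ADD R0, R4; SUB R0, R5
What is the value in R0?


Register state trace:
  MOV R0, 10  → R0 = 10
  MOV R4, 10  → R4 = 10
  MOV R5, 1  → R5 = 1
  ADD R0, R4  → R0 = 10 + 10 = 20
  SUB R0, R5  → R0 = 20 - 1 = 19
Final: R0 = 19

19


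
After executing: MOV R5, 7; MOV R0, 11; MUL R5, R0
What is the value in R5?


Register state trace:
  MOV R5, 7  → R5 = 7
  MOV R0, 11  → R0 = 11
  MUL R5, R0  → R5 = 7 * 11 = 77
Final: R5 = 77

77


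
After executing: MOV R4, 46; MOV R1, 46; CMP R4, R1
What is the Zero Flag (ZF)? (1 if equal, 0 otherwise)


Register state trace:
  MOV R4, 46  → R4 = 46
  MOV R1, 46  → R1 = 46
  CMP R4, R1  → computes 46 - 46 = 0
  Result is zero, so values are equal
ZF = 1

1


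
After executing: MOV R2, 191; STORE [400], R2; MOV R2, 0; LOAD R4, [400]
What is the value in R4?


Register and memory trace:
  MOV R2, 191  → R2 = 191
  STORE [400], R2  → mem[400] = 191
  MOV R2, 0  → R2 = 0
  LOAD R4, [400]  → R4 = mem[400] = 191
Final: R4 = 191

191


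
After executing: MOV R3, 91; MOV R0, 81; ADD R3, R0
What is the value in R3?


Register state trace:
  MOV R3, 91  → R3 = 91
  MOV R0, 81  → R0 = 81
  ADD R3, R0  → R3 = 91 + 81 = 172
Final: R3 = 172

172


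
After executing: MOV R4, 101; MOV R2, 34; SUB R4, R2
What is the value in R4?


Register state trace:
  MOV R4, 101  → R4 = 101
  MOV R2, 34  → R2 = 34
  SUB R4, R2  → R4 = 101 - 34 = 67
Final: R4 = 67

67


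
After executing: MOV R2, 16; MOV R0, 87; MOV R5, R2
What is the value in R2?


Register state trace:
  MOV R2, 16  → R2 = 16
  MOV R0, 87  → R0 = 87
  MOV R5, R2  → R5 = 16
Final: R2 = 16

16


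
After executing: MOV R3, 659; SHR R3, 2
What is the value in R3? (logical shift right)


Register state trace:
  MOV R3, 659  → R3 = 659
  SHR R3, 2  → R3 = 659 >> 2 = 659 // 2^2 = 164
Final: R3 = 164

164


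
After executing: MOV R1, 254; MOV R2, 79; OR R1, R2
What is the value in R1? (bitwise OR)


Register state trace:
  MOV R1, 254  → R1 = 254 (0b11111110)
  MOV R2, 79  → R2 = 79 (0b01001111)
  OR R1, R2   → R1 = 254 OR 79 = 255 (0b11111111)
Final: R1 = 255

255


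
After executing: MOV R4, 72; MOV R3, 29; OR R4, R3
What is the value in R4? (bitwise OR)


Register state trace:
  MOV R4, 72  → R4 = 72 (0b01001000)
  MOV R3, 29  → R3 = 29 (0b00011101)
  OR R4, R3   → R4 = 72 OR 29 = 93 (0b01011101)
Final: R4 = 93

93


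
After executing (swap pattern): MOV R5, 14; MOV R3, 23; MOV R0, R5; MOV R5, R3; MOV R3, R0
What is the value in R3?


Register state trace (swap pattern):
  MOV R5, 14  → R5 = 14
  MOV R3, 23  → R3 = 23
  MOV R0, R5  → R0 = 14  (save R5)
  MOV R5, R3  → R5 = 23  (R5 gets R3's value)
  MOV R3, R0  → R3 = 14  (R3 gets saved value)
Final: R3 = 14

14


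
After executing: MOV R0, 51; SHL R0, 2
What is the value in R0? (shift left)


Register state trace:
  MOV R0, 51  → R0 = 51
  SHL R0, 2  → R0 = 51 << 2 = 51 * 2^2 = 204
Final: R0 = 204

204


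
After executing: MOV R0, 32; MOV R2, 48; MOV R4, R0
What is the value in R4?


Register state trace:
  MOV R0, 32  → R0 = 32
  MOV R2, 48  → R2 = 48
  MOV R4, R0  → R4 = 32
Final: R4 = 32

32


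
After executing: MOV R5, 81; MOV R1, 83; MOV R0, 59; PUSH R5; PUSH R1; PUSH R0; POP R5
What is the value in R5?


Stack trace (top is rightmost):
  MOV R5, 81  → R5 = 81
  MOV R1, 83  → R1 = 83
  MOV R0, 59  → R0 = 59
  PUSH R5  → stack: [81]
  PUSH R1  → stack: [81, 83]
  PUSH R0  → stack: [81, 83, 59]
  POP R5  → R5 = 59, stack: [81, 83]
Final: R5 = 59

59


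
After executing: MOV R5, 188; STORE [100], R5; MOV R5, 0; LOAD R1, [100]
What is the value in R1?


Register and memory trace:
  MOV R5, 188  → R5 = 188
  STORE [100], R5  → mem[100] = 188
  MOV R5, 0  → R5 = 0
  LOAD R1, [100]  → R1 = mem[100] = 188
Final: R1 = 188

188


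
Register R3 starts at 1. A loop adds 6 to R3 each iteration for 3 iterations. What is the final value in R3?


Starting value: R3 = 1
  Iter 1: R3 = 1 + 6 = 7
  Iter 2: R3 = 7 + 6 = 13
  Iter 3: R3 = 13 + 6 = 19
Final: R3 = 19

19


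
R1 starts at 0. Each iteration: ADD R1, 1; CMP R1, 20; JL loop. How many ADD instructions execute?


Loop trace (R1 starts at 0, target 20, step 1):
  ADD #1: R1 = 0 + 1 = 1  → 1 < 20, loop
  ADD #2: R1 = 1 + 1 = 2  → 2 < 20, loop
  ADD #3: R1 = 2 + 1 = 3  → 3 < 20, loop
  ADD #4: R1 = 3 + 1 = 4  → 4 < 20, loop
  ADD #5: R1 = 4 + 1 = 5  → 5 < 20, loop
  ADD #6: R1 = 5 + 1 = 6  → 6 < 20, loop
  ADD #7: R1 = 6 + 1 = 7  → 7 < 20, loop
  ADD #8: R1 = 7 + 1 = 8  → 8 < 20, loop
  ADD #9: R1 = 8 + 1 = 9  → 9 < 20, loop
  ADD #10: R1 = 9 + 1 = 10  → 10 < 20, loop
  ADD #11: R1 = 10 + 1 = 11  → 11 < 20, loop
  ADD #12: R1 = 11 + 1 = 12  → 12 < 20, loop
  ADD #13: R1 = 12 + 1 = 13  → 13 < 20, loop
  ADD #14: R1 = 13 + 1 = 14  → 14 < 20, loop
  ADD #15: R1 = 14 + 1 = 15  → 15 < 20, loop
  ADD #16: R1 = 15 + 1 = 16  → 16 < 20, loop
  ADD #17: R1 = 16 + 1 = 17  → 17 < 20, loop
  ADD #18: R1 = 17 + 1 = 18  → 18 < 20, loop
  ADD #19: R1 = 18 + 1 = 19  → 19 < 20, loop
  ADD #20: R1 = 19 + 1 = 20  → 20 >= 20, exit
Total ADD instructions: 20

20


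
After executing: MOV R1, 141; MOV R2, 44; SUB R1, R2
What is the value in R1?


Register state trace:
  MOV R1, 141  → R1 = 141
  MOV R2, 44  → R2 = 44
  SUB R1, R2  → R1 = 141 - 44 = 97
Final: R1 = 97

97


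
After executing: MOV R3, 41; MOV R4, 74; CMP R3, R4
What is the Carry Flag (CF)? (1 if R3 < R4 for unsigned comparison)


Register state trace:
  MOV R3, 41  → R3 = 41
  MOV R4, 74  → R4 = 74
  CMP R3, R4  → unsigned 41 - 74: borrow occurs
  41 < 74, so CF = 1
CF = 1

1


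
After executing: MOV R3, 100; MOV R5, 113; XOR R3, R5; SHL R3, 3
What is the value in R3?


Register state trace:
  MOV R3, 100  → R3 = 100 (0b01100100)
  MOV R5, 113  → R5 = 113 (0b01110001)
  XOR R3, R5  → R3 = 100 XOR 113 = 21 (0b00010101)
  SHL R3, 3  → R3 = 21 << 3 = 168
Final: R3 = 168

168


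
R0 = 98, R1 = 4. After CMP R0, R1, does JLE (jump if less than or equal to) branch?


Trace:
  R0 = 98, R1 = 4
  CMP R0, R1  → compares 98 vs 4
  JLE checks: is 98 less than or equal to 4?
  98 > 4, so condition is false
Branch taken: No

No


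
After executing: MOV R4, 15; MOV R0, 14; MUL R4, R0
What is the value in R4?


Register state trace:
  MOV R4, 15  → R4 = 15
  MOV R0, 14  → R0 = 14
  MUL R4, R0  → R4 = 15 * 14 = 210
Final: R4 = 210

210


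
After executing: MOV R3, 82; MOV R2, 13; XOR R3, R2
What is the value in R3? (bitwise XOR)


Register state trace:
  MOV R3, 82  → R3 = 82 (0b01010010)
  MOV R2, 13  → R2 = 13 (0b00001101)
  XOR R3, R2  → R3 = 82 XOR 13 = 95 (0b01011111)
Final: R3 = 95

95


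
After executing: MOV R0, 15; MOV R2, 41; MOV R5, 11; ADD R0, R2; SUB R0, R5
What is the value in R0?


Register state trace:
  MOV R0, 15  → R0 = 15
  MOV R2, 41  → R2 = 41
  MOV R5, 11  → R5 = 11
  ADD R0, R2  → R0 = 15 + 41 = 56
  SUB R0, R5  → R0 = 56 - 11 = 45
Final: R0 = 45

45


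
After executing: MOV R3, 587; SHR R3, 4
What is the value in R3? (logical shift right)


Register state trace:
  MOV R3, 587  → R3 = 587
  SHR R3, 4  → R3 = 587 >> 4 = 587 // 2^4 = 36
Final: R3 = 36

36
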